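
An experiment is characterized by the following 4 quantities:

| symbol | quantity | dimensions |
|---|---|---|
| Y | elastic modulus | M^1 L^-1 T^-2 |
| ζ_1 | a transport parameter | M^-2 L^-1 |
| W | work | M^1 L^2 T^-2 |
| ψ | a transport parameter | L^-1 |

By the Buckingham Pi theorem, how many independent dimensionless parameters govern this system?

There are 4 variables and 3 base dimensions (M, L, T).
The dimension matrix has rank 3.
Independent dimensionless groups: 4 − 3 = 1.

1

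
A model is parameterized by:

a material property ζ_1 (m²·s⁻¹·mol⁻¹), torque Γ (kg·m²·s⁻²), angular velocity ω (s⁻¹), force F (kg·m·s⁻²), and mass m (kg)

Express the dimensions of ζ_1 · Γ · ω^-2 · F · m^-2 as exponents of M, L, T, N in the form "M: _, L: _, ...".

Collect each base-dimension exponent across the product:
  M: (0) + (1) − 2·(0) + (1) − 2·(1) = 0
  L: (2) + (2) − 2·(0) + (1) − 2·(0) = 5
  T: (-1) + (-2) − 2·(-1) + (-2) − 2·(0) = -3
  N: (-1) + (0) − 2·(0) + (0) − 2·(0) = -1
So the dimensions are [L⁵ T⁻³ N⁻¹].

M: 0, L: 5, T: -3, N: -1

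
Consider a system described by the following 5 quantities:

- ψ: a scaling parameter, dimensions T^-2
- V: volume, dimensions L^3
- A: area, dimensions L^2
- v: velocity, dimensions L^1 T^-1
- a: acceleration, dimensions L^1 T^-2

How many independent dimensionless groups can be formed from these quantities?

There are 5 variables and 2 base dimensions (L, T).
The dimension matrix has rank 2.
Independent dimensionless groups: 5 − 2 = 3.

3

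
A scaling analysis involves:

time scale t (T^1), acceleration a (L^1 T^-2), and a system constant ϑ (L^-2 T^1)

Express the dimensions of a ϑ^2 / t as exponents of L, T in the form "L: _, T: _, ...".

L: -3, T: -1

Collect each base-dimension exponent across the product:
  L: −(0) + (1) + 2·(-2) = -3
  T: −(1) + (-2) + 2·(1) = -1
So the dimensions are [L⁻³ T⁻¹].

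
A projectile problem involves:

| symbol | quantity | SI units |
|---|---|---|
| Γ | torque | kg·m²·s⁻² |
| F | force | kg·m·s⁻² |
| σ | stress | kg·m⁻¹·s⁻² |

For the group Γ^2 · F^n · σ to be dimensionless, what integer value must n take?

-3

Balance the M exponent: (1)·n from F, plus 2·(1) + (1) = 3 from the rest, must sum to zero.
n + 3 = 0, so n = -3.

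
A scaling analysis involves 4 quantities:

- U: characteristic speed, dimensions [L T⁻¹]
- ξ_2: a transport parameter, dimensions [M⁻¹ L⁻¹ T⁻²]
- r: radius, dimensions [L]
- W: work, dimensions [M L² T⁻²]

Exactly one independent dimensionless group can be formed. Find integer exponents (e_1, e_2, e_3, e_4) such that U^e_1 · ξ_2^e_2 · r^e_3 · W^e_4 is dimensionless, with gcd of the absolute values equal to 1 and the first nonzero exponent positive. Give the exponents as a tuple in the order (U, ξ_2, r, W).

M: e_1·(0) + e_2·(-1) + e_3·(0) + e_4·(1) = 0
L: e_1·(1) + e_2·(-1) + e_3·(1) + e_4·(2) = 0
T: e_1·(-1) + e_2·(-2) + e_3·(0) + e_4·(-2) = 0
Solving this homogeneous linear system for the smallest-integer solution (first nonzero entry positive) gives (4, -1, -3, -1).

(4, -1, -3, -1)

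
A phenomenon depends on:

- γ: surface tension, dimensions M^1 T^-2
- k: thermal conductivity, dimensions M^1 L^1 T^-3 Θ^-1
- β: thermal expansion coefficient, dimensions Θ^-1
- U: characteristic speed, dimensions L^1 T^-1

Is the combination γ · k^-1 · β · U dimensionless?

Sum the exponent of each base dimension across the product:
  M: [γ]_M − [k]_M + [β]_M + [U]_M = (1) − (1) + (0) + (0) = 0
  L: [γ]_L − [k]_L + [β]_L + [U]_L = (0) − (1) + (0) + (1) = 0
  T: [γ]_T − [k]_T + [β]_T + [U]_T = (-2) − (-3) + (0) + (-1) = 0
  Θ: [γ]_Θ − [k]_Θ + [β]_Θ + [U]_Θ = (0) − (-1) + (-1) + (0) = 0
All base exponents vanish — dimensionless.

yes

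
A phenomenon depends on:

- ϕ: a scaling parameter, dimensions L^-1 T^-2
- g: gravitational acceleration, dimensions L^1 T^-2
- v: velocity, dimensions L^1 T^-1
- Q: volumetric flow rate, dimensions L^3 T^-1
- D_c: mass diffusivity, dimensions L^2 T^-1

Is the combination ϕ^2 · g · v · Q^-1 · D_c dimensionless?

no

Sum the exponent of each base dimension across the product:
  L: 2·[ϕ]_L + [g]_L + [v]_L − [Q]_L + [D_c]_L = 2·(-1) + (1) + (1) − (3) + (2) = -1
  T: 2·[ϕ]_T + [g]_T + [v]_T − [Q]_T + [D_c]_T = 2·(-2) + (-2) + (-1) − (-1) + (-1) = -7
Net dimensions [L⁻¹ T⁻⁷] ≠ [1] — not dimensionless.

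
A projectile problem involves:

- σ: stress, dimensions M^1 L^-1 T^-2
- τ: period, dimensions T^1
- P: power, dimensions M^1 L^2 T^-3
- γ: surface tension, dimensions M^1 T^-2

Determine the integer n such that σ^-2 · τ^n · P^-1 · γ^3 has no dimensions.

-1

Balance the T exponent: (1)·n from τ, plus −2·(-2) − (-3) + 3·(-2) = 1 from the rest, must sum to zero.
n + 1 = 0, so n = -1.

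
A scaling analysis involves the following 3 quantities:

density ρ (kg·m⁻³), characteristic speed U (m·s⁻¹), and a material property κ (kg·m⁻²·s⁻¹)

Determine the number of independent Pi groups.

1

There are 3 variables and 3 base dimensions (M, L, T).
The dimension matrix has rank 2 (less than 3: the dimension vectors are linearly dependent).
Independent dimensionless groups: 3 − 2 = 1.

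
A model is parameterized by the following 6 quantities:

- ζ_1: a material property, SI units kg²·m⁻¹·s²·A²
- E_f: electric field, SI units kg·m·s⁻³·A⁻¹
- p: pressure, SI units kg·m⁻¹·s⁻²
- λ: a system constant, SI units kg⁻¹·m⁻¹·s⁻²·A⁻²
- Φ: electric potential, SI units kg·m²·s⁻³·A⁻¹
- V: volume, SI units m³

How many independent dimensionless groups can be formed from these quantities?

2

There are 6 variables and 4 base dimensions (M, L, T, I).
The dimension matrix has rank 4.
Independent dimensionless groups: 6 − 4 = 2.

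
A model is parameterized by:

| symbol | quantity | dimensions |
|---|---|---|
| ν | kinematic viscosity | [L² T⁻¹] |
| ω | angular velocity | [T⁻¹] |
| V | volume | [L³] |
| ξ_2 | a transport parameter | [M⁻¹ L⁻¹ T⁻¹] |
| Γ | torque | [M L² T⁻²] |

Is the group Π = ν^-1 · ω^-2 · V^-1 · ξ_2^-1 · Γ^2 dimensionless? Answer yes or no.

no

Sum the exponent of each base dimension across the product:
  M: −[ν]_M − 2·[ω]_M − [V]_M − [ξ_2]_M + 2·[Γ]_M = −(0) − 2·(0) − (0) − (-1) + 2·(1) = 3
  L: −[ν]_L − 2·[ω]_L − [V]_L − [ξ_2]_L + 2·[Γ]_L = −(2) − 2·(0) − (3) − (-1) + 2·(2) = 0
  T: −[ν]_T − 2·[ω]_T − [V]_T − [ξ_2]_T + 2·[Γ]_T = −(-1) − 2·(-1) − (0) − (-1) + 2·(-2) = 0
Net dimensions [M³] ≠ [1] — not dimensionless.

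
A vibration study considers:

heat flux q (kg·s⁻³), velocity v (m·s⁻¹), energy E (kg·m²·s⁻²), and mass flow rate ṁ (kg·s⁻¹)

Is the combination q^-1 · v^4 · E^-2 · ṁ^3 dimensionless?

Sum the exponent of each base dimension across the product:
  M: −[q]_M + 4·[v]_M − 2·[E]_M + 3·[ṁ]_M = −(1) + 4·(0) − 2·(1) + 3·(1) = 0
  L: −[q]_L + 4·[v]_L − 2·[E]_L + 3·[ṁ]_L = −(0) + 4·(1) − 2·(2) + 3·(0) = 0
  T: −[q]_T + 4·[v]_T − 2·[E]_T + 3·[ṁ]_T = −(-3) + 4·(-1) − 2·(-2) + 3·(-1) = 0
All base exponents vanish — dimensionless.

yes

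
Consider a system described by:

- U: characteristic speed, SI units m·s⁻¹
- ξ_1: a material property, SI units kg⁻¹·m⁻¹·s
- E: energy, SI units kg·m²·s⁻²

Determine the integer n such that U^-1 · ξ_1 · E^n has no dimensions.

Balance the M exponent: (1)·n from E, plus −(0) + (-1) = -1 from the rest, must sum to zero.
n − 1 = 0, so n = 1.

1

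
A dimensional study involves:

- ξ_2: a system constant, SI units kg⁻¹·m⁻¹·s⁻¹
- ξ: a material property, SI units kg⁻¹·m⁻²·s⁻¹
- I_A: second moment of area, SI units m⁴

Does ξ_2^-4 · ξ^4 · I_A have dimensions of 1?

yes

Sum the exponent of each base dimension across the product:
  M: −4·[ξ_2]_M + 4·[ξ]_M + [I_A]_M = −4·(-1) + 4·(-1) + (0) = 0
  L: −4·[ξ_2]_L + 4·[ξ]_L + [I_A]_L = −4·(-1) + 4·(-2) + (4) = 0
  T: −4·[ξ_2]_T + 4·[ξ]_T + [I_A]_T = −4·(-1) + 4·(-1) + (0) = 0
All base exponents vanish — dimensionless.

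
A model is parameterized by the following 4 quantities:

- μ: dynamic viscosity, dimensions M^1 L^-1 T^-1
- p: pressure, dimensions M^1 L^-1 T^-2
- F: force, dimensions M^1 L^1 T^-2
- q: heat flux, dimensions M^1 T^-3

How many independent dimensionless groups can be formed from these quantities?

1

There are 4 variables and 3 base dimensions (M, L, T).
The dimension matrix has rank 3.
Independent dimensionless groups: 4 − 3 = 1.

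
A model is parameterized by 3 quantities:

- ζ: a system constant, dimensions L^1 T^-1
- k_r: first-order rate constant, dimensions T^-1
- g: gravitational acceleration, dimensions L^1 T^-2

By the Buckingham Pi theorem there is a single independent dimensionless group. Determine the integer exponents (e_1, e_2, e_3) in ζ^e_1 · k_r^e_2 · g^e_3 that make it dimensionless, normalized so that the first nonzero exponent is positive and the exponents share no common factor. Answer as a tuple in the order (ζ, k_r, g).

L: e_1·(1) + e_2·(0) + e_3·(1) = 0
T: e_1·(-1) + e_2·(-1) + e_3·(-2) = 0
Solving this homogeneous linear system for the smallest-integer solution (first nonzero entry positive) gives (1, 1, -1).

(1, 1, -1)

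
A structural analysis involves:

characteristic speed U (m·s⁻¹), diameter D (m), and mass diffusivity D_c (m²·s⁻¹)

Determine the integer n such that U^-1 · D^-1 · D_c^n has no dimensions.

Balance the L exponent: (2)·n from D_c, plus −(1) − (1) = -2 from the rest, must sum to zero.
2n − 2 = 0, so n = 1.

1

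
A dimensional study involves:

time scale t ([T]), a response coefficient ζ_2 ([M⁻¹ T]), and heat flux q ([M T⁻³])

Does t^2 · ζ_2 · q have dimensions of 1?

yes

Sum the exponent of each base dimension across the product:
  M: 2·[t]_M + [ζ_2]_M + [q]_M = 2·(0) + (-1) + (1) = 0
  L: 2·[t]_L + [ζ_2]_L + [q]_L = 2·(0) + (0) + (0) = 0
  T: 2·[t]_T + [ζ_2]_T + [q]_T = 2·(1) + (1) + (-3) = 0
All base exponents vanish — dimensionless.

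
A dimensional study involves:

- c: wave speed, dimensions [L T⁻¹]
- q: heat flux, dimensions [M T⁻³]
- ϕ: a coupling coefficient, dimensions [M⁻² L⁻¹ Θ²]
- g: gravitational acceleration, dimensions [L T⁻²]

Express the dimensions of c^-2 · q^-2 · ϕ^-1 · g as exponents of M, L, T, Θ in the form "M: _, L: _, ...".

M: 0, L: 0, T: 6, Θ: -2

Collect each base-dimension exponent across the product:
  M: −2·(0) − 2·(1) − (-2) + (0) = 0
  L: −2·(1) − 2·(0) − (-1) + (1) = 0
  T: −2·(-1) − 2·(-3) − (0) + (-2) = 6
  Θ: −2·(0) − 2·(0) − (2) + (0) = -2
So the dimensions are [T⁶ Θ⁻²].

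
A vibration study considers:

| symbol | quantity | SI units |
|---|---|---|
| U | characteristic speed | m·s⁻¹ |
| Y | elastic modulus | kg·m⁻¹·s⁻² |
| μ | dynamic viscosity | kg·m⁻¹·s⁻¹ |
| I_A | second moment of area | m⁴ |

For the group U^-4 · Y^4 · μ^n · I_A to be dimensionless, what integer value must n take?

-4

Balance the M exponent: (1)·n from μ, plus −4·(0) + 4·(1) + (0) = 4 from the rest, must sum to zero.
n + 4 = 0, so n = -4.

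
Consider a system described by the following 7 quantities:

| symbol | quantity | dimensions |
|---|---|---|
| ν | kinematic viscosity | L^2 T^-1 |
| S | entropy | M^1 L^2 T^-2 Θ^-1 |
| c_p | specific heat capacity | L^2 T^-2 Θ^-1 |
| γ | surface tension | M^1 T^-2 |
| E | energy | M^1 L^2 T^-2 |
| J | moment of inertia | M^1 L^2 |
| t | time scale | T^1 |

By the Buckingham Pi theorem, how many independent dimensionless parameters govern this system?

3

There are 7 variables and 4 base dimensions (M, L, T, Θ).
The dimension matrix has rank 4.
Independent dimensionless groups: 7 − 4 = 3.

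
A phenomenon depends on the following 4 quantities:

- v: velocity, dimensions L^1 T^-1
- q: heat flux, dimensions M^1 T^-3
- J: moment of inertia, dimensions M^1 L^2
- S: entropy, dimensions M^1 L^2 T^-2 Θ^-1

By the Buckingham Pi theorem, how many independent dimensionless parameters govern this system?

There are 4 variables and 4 base dimensions (M, L, T, Θ).
The dimension matrix has rank 4.
Independent dimensionless groups: 4 − 4 = 0.

0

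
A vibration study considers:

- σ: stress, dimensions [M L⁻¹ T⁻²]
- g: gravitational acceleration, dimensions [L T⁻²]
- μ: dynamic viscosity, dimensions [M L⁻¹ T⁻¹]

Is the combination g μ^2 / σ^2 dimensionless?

no

Sum the exponent of each base dimension across the product:
  M: −2·[σ]_M + [g]_M + 2·[μ]_M = −2·(1) + (0) + 2·(1) = 0
  L: −2·[σ]_L + [g]_L + 2·[μ]_L = −2·(-1) + (1) + 2·(-1) = 1
  T: −2·[σ]_T + [g]_T + 2·[μ]_T = −2·(-2) + (-2) + 2·(-1) = 0
Net dimensions [L] ≠ [1] — not dimensionless.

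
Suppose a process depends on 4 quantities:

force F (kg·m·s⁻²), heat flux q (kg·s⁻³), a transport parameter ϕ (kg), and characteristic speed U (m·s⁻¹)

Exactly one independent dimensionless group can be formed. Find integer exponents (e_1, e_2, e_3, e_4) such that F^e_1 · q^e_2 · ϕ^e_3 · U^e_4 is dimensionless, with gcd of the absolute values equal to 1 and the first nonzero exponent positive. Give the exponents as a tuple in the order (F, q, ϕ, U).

(3, -1, -2, -3)

M: e_1·(1) + e_2·(1) + e_3·(1) + e_4·(0) = 0
L: e_1·(1) + e_2·(0) + e_3·(0) + e_4·(1) = 0
T: e_1·(-2) + e_2·(-3) + e_3·(0) + e_4·(-1) = 0
Solving this homogeneous linear system for the smallest-integer solution (first nonzero entry positive) gives (3, -1, -2, -3).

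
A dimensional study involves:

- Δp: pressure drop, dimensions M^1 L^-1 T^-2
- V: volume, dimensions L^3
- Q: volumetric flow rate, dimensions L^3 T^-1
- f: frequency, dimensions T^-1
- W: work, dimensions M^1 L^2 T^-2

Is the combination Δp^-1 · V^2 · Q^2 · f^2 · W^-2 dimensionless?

Sum the exponent of each base dimension across the product:
  M: −[Δp]_M + 2·[V]_M + 2·[Q]_M + 2·[f]_M − 2·[W]_M = −(1) + 2·(0) + 2·(0) + 2·(0) − 2·(1) = -3
  L: −[Δp]_L + 2·[V]_L + 2·[Q]_L + 2·[f]_L − 2·[W]_L = −(-1) + 2·(3) + 2·(3) + 2·(0) − 2·(2) = 9
  T: −[Δp]_T + 2·[V]_T + 2·[Q]_T + 2·[f]_T − 2·[W]_T = −(-2) + 2·(0) + 2·(-1) + 2·(-1) − 2·(-2) = 2
Net dimensions [M⁻³ L⁹ T²] ≠ [1] — not dimensionless.

no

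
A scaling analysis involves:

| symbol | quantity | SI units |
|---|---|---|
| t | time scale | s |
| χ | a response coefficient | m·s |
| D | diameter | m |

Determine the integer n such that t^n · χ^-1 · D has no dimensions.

1

Balance the T exponent: (1)·n from t, plus −(1) + (0) = -1 from the rest, must sum to zero.
n − 1 = 0, so n = 1.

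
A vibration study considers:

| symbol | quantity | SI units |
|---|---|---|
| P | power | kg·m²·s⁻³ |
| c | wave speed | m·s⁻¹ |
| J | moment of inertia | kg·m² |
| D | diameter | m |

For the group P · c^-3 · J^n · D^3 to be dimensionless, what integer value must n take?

-1

Balance the M exponent: (1)·n from J, plus (1) − 3·(0) + 3·(0) = 1 from the rest, must sum to zero.
n + 1 = 0, so n = -1.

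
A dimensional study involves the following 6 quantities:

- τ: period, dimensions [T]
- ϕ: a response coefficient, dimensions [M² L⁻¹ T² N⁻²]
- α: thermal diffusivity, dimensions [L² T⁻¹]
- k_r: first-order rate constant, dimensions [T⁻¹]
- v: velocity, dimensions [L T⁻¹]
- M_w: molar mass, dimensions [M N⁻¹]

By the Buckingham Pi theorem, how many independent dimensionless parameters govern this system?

There are 6 variables and 4 base dimensions (M, L, T, N).
The dimension matrix has rank 3 (less than 4: the dimension vectors are linearly dependent).
Independent dimensionless groups: 6 − 3 = 3.

3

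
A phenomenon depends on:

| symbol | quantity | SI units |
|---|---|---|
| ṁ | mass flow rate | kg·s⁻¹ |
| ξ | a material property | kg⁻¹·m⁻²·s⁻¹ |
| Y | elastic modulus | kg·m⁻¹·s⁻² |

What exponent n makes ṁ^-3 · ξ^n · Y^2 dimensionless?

-1

Balance the M exponent: (-1)·n from ξ, plus −3·(1) + 2·(1) = -1 from the rest, must sum to zero.
−n − 1 = 0, so n = -1.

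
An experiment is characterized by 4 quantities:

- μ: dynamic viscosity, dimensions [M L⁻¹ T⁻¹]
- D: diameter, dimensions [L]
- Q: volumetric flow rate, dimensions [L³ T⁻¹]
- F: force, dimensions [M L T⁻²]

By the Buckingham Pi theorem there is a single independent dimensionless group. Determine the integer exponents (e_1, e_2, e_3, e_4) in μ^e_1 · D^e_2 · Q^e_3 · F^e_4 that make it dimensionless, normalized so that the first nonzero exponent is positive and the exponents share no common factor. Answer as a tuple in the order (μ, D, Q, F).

M: e_1·(1) + e_2·(0) + e_3·(0) + e_4·(1) = 0
L: e_1·(-1) + e_2·(1) + e_3·(3) + e_4·(1) = 0
T: e_1·(-1) + e_2·(0) + e_3·(-1) + e_4·(-2) = 0
Solving this homogeneous linear system for the smallest-integer solution (first nonzero entry positive) gives (1, -1, 1, -1).

(1, -1, 1, -1)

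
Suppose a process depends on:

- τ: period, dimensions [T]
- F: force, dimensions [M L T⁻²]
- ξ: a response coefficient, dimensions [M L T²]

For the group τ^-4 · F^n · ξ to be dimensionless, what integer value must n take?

-1

Balance the M exponent: (1)·n from F, plus −4·(0) + (1) = 1 from the rest, must sum to zero.
n + 1 = 0, so n = -1.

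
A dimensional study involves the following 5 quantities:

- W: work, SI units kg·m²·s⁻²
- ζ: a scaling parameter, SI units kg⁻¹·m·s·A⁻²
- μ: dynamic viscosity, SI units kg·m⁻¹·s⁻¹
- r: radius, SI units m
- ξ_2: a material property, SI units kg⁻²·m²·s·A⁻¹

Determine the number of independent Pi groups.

1

There are 5 variables and 4 base dimensions (M, L, T, I).
The dimension matrix has rank 4.
Independent dimensionless groups: 5 − 4 = 1.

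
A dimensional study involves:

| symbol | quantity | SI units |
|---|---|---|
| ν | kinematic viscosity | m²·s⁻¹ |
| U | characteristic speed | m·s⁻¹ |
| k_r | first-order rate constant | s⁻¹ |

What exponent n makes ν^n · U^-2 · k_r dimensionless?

Balance the L exponent: (2)·n from ν, plus −2·(1) + (0) = -2 from the rest, must sum to zero.
2n − 2 = 0, so n = 1.

1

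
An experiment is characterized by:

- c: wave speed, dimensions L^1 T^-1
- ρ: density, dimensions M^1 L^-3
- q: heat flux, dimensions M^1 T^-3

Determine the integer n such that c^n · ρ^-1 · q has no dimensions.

Balance the L exponent: (1)·n from c, plus −(-3) + (0) = 3 from the rest, must sum to zero.
n + 3 = 0, so n = -3.

-3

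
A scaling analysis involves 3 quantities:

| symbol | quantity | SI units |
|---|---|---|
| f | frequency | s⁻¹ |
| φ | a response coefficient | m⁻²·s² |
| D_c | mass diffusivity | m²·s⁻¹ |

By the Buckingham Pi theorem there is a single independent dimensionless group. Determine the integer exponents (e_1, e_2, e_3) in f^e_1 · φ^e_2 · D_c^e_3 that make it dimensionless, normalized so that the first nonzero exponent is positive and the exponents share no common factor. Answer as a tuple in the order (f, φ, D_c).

(1, 1, 1)

L: e_1·(0) + e_2·(-2) + e_3·(2) = 0
T: e_1·(-1) + e_2·(2) + e_3·(-1) = 0
Solving this homogeneous linear system for the smallest-integer solution (first nonzero entry positive) gives (1, 1, 1).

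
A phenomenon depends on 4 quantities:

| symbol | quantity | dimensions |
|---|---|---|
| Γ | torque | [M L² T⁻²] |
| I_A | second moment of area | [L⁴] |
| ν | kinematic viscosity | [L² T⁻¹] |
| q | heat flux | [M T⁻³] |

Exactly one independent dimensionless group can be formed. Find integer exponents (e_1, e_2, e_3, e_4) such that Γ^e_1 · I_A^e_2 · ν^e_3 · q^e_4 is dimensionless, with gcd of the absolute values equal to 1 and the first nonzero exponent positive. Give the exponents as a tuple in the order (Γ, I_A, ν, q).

(1, -1, 1, -1)

M: e_1·(1) + e_2·(0) + e_3·(0) + e_4·(1) = 0
L: e_1·(2) + e_2·(4) + e_3·(2) + e_4·(0) = 0
T: e_1·(-2) + e_2·(0) + e_3·(-1) + e_4·(-3) = 0
Solving this homogeneous linear system for the smallest-integer solution (first nonzero entry positive) gives (1, -1, 1, -1).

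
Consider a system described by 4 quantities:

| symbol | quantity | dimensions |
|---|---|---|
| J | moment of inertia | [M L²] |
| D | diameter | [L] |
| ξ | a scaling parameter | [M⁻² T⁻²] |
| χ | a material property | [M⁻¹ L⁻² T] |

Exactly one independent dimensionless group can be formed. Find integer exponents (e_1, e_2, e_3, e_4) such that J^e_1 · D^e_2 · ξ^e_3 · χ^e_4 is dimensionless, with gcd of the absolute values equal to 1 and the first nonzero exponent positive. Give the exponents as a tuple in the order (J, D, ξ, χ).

M: e_1·(1) + e_2·(0) + e_3·(-2) + e_4·(-1) = 0
L: e_1·(2) + e_2·(1) + e_3·(0) + e_4·(-2) = 0
T: e_1·(0) + e_2·(0) + e_3·(-2) + e_4·(1) = 0
Solving this homogeneous linear system for the smallest-integer solution (first nonzero entry positive) gives (4, -4, 1, 2).

(4, -4, 1, 2)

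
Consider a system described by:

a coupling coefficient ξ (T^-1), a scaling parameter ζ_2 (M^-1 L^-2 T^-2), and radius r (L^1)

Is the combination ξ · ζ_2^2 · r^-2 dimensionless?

no

Sum the exponent of each base dimension across the product:
  M: [ξ]_M + 2·[ζ_2]_M − 2·[r]_M = (0) + 2·(-1) − 2·(0) = -2
  L: [ξ]_L + 2·[ζ_2]_L − 2·[r]_L = (0) + 2·(-2) − 2·(1) = -6
  T: [ξ]_T + 2·[ζ_2]_T − 2·[r]_T = (-1) + 2·(-2) − 2·(0) = -5
Net dimensions [M⁻² L⁻⁶ T⁻⁵] ≠ [1] — not dimensionless.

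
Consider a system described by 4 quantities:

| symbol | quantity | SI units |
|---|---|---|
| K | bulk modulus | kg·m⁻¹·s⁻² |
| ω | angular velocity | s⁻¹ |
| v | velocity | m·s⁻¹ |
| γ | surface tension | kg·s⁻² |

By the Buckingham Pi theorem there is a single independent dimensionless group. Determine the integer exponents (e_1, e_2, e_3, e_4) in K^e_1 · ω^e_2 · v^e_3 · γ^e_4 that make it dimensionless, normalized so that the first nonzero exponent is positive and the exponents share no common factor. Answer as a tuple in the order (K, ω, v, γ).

M: e_1·(1) + e_2·(0) + e_3·(0) + e_4·(1) = 0
L: e_1·(-1) + e_2·(0) + e_3·(1) + e_4·(0) = 0
T: e_1·(-2) + e_2·(-1) + e_3·(-1) + e_4·(-2) = 0
Solving this homogeneous linear system for the smallest-integer solution (first nonzero entry positive) gives (1, -1, 1, -1).

(1, -1, 1, -1)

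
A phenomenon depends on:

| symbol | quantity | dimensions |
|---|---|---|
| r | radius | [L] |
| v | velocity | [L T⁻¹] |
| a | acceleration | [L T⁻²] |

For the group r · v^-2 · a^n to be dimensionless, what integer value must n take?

1

Balance the L exponent: (1)·n from a, plus (1) − 2·(1) = -1 from the rest, must sum to zero.
n − 1 = 0, so n = 1.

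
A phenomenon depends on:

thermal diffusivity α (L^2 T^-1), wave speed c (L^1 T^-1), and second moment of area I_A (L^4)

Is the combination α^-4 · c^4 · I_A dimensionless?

yes

Sum the exponent of each base dimension across the product:
  L: −4·[α]_L + 4·[c]_L + [I_A]_L = −4·(2) + 4·(1) + (4) = 0
  T: −4·[α]_T + 4·[c]_T + [I_A]_T = −4·(-1) + 4·(-1) + (0) = 0
All base exponents vanish — dimensionless.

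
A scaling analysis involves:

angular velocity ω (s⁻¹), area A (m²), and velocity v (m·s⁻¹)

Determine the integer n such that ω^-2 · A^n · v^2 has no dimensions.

Balance the L exponent: (2)·n from A, plus −2·(0) + 2·(1) = 2 from the rest, must sum to zero.
2n + 2 = 0, so n = -1.

-1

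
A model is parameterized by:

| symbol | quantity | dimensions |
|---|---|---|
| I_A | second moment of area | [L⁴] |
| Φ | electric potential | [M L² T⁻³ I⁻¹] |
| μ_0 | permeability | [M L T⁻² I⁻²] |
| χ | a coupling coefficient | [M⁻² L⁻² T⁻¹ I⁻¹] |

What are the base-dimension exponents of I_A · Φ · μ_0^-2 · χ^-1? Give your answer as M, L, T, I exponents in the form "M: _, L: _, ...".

Collect each base-dimension exponent across the product:
  M: (0) + (1) − 2·(1) − (-2) = 1
  L: (4) + (2) − 2·(1) − (-2) = 6
  T: (0) + (-3) − 2·(-2) − (-1) = 2
  I: (0) + (-1) − 2·(-2) − (-1) = 4
So the dimensions are [M L⁶ T² I⁴].

M: 1, L: 6, T: 2, I: 4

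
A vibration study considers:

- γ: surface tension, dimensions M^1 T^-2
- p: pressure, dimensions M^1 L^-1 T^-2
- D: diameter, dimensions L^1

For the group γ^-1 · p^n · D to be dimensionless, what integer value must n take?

1

Balance the M exponent: (1)·n from p, plus −(1) + (0) = -1 from the rest, must sum to zero.
n − 1 = 0, so n = 1.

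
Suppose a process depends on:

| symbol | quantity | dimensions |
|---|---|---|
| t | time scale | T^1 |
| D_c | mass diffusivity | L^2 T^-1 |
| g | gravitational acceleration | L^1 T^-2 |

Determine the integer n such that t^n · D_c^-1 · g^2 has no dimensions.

3

Balance the T exponent: (1)·n from t, plus −(-1) + 2·(-2) = -3 from the rest, must sum to zero.
n − 3 = 0, so n = 3.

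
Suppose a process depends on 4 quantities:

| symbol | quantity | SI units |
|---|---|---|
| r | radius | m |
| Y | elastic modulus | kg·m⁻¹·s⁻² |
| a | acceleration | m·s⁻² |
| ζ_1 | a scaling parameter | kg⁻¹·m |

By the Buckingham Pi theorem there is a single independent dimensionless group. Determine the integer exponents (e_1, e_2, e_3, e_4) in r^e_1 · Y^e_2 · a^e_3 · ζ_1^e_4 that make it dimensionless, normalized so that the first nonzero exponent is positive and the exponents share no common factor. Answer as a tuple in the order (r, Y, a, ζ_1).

(1, 1, -1, 1)

M: e_1·(0) + e_2·(1) + e_3·(0) + e_4·(-1) = 0
L: e_1·(1) + e_2·(-1) + e_3·(1) + e_4·(1) = 0
T: e_1·(0) + e_2·(-2) + e_3·(-2) + e_4·(0) = 0
Solving this homogeneous linear system for the smallest-integer solution (first nonzero entry positive) gives (1, 1, -1, 1).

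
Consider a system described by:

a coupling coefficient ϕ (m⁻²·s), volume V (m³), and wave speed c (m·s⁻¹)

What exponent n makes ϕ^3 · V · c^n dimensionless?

3

Balance the L exponent: (1)·n from c, plus 3·(-2) + (3) = -3 from the rest, must sum to zero.
n − 3 = 0, so n = 3.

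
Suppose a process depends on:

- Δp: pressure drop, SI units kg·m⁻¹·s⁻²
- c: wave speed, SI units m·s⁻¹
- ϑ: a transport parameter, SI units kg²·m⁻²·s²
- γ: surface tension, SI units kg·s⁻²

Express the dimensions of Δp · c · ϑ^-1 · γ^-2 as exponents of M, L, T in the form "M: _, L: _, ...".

Collect each base-dimension exponent across the product:
  M: (1) + (0) − (2) − 2·(1) = -3
  L: (-1) + (1) − (-2) − 2·(0) = 2
  T: (-2) + (-1) − (2) − 2·(-2) = -1
So the dimensions are [M⁻³ L² T⁻¹].

M: -3, L: 2, T: -1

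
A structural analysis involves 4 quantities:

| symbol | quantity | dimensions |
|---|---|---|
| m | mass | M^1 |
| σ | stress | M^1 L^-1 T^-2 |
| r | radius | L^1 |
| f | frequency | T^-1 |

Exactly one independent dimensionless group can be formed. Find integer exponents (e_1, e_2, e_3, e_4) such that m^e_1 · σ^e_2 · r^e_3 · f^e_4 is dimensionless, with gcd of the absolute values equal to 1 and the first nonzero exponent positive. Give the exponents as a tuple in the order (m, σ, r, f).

(1, -1, -1, 2)

M: e_1·(1) + e_2·(1) + e_3·(0) + e_4·(0) = 0
L: e_1·(0) + e_2·(-1) + e_3·(1) + e_4·(0) = 0
T: e_1·(0) + e_2·(-2) + e_3·(0) + e_4·(-1) = 0
Solving this homogeneous linear system for the smallest-integer solution (first nonzero entry positive) gives (1, -1, -1, 2).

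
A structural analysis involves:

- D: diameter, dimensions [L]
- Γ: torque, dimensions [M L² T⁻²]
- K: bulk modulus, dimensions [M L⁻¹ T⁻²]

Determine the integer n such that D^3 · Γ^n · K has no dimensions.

-1

Balance the M exponent: (1)·n from Γ, plus 3·(0) + (1) = 1 from the rest, must sum to zero.
n + 1 = 0, so n = -1.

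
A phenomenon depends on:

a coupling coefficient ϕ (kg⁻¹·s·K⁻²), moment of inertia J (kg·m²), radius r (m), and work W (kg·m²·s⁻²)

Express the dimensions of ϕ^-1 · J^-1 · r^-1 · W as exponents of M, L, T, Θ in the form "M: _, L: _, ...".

Collect each base-dimension exponent across the product:
  M: −(-1) − (1) − (0) + (1) = 1
  L: −(0) − (2) − (1) + (2) = -1
  T: −(1) − (0) − (0) + (-2) = -3
  Θ: −(-2) − (0) − (0) + (0) = 2
So the dimensions are [M L⁻¹ T⁻³ Θ²].

M: 1, L: -1, T: -3, Θ: 2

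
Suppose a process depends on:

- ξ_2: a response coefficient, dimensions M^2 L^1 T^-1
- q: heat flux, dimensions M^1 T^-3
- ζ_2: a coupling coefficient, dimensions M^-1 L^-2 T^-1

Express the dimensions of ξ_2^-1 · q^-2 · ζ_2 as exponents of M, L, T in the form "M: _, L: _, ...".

Collect each base-dimension exponent across the product:
  M: −(2) − 2·(1) + (-1) = -5
  L: −(1) − 2·(0) + (-2) = -3
  T: −(-1) − 2·(-3) + (-1) = 6
So the dimensions are [M⁻⁵ L⁻³ T⁶].

M: -5, L: -3, T: 6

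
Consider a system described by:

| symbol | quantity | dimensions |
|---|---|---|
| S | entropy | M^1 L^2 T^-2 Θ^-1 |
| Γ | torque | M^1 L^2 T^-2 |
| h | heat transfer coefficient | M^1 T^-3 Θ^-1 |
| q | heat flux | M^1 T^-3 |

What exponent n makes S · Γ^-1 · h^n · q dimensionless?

-1

Balance the M exponent: (1)·n from h, plus (1) − (1) + (1) = 1 from the rest, must sum to zero.
n + 1 = 0, so n = -1.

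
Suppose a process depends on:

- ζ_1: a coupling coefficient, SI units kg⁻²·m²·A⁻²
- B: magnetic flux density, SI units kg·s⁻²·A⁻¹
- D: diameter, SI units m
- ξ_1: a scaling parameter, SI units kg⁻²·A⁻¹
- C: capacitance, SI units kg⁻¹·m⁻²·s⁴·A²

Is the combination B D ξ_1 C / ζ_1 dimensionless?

Sum the exponent of each base dimension across the product:
  M: −[ζ_1]_M + [B]_M + [D]_M + [ξ_1]_M + [C]_M = −(-2) + (1) + (0) + (-2) + (-1) = 0
  L: −[ζ_1]_L + [B]_L + [D]_L + [ξ_1]_L + [C]_L = −(2) + (0) + (1) + (0) + (-2) = -3
  T: −[ζ_1]_T + [B]_T + [D]_T + [ξ_1]_T + [C]_T = −(0) + (-2) + (0) + (0) + (4) = 2
  I: −[ζ_1]_I + [B]_I + [D]_I + [ξ_1]_I + [C]_I = −(-2) + (-1) + (0) + (-1) + (2) = 2
Net dimensions [L⁻³ T² I²] ≠ [1] — not dimensionless.

no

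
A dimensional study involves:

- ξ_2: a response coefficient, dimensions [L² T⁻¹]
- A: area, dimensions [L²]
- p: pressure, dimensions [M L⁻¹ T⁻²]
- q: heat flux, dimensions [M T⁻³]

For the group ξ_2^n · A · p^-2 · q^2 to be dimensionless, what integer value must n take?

-2

Balance the L exponent: (2)·n from ξ_2, plus (2) − 2·(-1) + 2·(0) = 4 from the rest, must sum to zero.
2n + 4 = 0, so n = -2.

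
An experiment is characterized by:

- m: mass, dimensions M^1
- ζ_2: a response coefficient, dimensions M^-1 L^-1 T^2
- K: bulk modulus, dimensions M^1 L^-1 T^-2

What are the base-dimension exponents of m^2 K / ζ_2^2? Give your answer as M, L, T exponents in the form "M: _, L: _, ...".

Collect each base-dimension exponent across the product:
  M: 2·(1) − 2·(-1) + (1) = 5
  L: 2·(0) − 2·(-1) + (-1) = 1
  T: 2·(0) − 2·(2) + (-2) = -6
So the dimensions are [M⁵ L T⁻⁶].

M: 5, L: 1, T: -6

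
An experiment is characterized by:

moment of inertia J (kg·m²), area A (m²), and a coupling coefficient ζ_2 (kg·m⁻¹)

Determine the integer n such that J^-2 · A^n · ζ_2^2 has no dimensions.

3

Balance the L exponent: (2)·n from A, plus −2·(2) + 2·(-1) = -6 from the rest, must sum to zero.
2n − 6 = 0, so n = 3.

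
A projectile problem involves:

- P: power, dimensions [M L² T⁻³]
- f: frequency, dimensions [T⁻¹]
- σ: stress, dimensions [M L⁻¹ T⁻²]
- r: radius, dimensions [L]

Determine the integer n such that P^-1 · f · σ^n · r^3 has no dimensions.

Balance the M exponent: (1)·n from σ, plus −(1) + (0) + 3·(0) = -1 from the rest, must sum to zero.
n − 1 = 0, so n = 1.

1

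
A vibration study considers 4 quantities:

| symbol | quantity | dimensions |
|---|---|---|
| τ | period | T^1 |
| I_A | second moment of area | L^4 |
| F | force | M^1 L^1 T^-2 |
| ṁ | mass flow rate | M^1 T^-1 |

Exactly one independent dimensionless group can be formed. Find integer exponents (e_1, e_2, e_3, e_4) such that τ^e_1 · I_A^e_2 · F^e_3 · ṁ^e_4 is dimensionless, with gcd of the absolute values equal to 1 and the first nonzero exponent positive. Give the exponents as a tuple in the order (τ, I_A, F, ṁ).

(4, -1, 4, -4)

M: e_1·(0) + e_2·(0) + e_3·(1) + e_4·(1) = 0
L: e_1·(0) + e_2·(4) + e_3·(1) + e_4·(0) = 0
T: e_1·(1) + e_2·(0) + e_3·(-2) + e_4·(-1) = 0
Solving this homogeneous linear system for the smallest-integer solution (first nonzero entry positive) gives (4, -1, 4, -4).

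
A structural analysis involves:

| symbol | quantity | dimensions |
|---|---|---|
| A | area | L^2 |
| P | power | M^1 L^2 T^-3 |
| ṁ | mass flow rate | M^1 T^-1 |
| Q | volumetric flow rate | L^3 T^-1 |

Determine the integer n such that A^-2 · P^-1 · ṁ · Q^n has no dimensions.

2

Balance the L exponent: (3)·n from Q, plus −2·(2) − (2) + (0) = -6 from the rest, must sum to zero.
3n − 6 = 0, so n = 2.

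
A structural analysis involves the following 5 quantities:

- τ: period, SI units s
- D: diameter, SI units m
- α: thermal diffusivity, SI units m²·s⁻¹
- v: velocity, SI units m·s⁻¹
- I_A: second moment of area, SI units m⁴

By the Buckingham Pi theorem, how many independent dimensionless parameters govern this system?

3

There are 5 variables and 2 base dimensions (L, T).
The dimension matrix has rank 2.
Independent dimensionless groups: 5 − 2 = 3.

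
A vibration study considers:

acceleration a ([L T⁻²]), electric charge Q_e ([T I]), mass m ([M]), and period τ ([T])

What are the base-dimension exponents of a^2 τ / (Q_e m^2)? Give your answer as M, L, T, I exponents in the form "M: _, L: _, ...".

Collect each base-dimension exponent across the product:
  M: 2·(0) − (0) − 2·(1) + (0) = -2
  L: 2·(1) − (0) − 2·(0) + (0) = 2
  T: 2·(-2) − (1) − 2·(0) + (1) = -4
  I: 2·(0) − (1) − 2·(0) + (0) = -1
So the dimensions are [M⁻² L² T⁻⁴ I⁻¹].

M: -2, L: 2, T: -4, I: -1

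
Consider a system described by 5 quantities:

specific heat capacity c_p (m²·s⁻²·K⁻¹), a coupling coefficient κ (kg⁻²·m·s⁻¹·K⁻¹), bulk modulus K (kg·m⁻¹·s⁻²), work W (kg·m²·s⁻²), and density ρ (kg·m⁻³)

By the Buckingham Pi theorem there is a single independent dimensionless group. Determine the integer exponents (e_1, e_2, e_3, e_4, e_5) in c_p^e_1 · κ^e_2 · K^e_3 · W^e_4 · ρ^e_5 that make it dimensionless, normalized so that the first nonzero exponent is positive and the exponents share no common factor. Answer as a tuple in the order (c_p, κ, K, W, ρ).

(2, -2, 3, -4, -3)

M: e_1·(0) + e_2·(-2) + e_3·(1) + e_4·(1) + e_5·(1) = 0
L: e_1·(2) + e_2·(1) + e_3·(-1) + e_4·(2) + e_5·(-3) = 0
T: e_1·(-2) + e_2·(-1) + e_3·(-2) + e_4·(-2) + e_5·(0) = 0
Θ: e_1·(-1) + e_2·(-1) + e_3·(0) + e_4·(0) + e_5·(0) = 0
Solving this homogeneous linear system for the smallest-integer solution (first nonzero entry positive) gives (2, -2, 3, -4, -3).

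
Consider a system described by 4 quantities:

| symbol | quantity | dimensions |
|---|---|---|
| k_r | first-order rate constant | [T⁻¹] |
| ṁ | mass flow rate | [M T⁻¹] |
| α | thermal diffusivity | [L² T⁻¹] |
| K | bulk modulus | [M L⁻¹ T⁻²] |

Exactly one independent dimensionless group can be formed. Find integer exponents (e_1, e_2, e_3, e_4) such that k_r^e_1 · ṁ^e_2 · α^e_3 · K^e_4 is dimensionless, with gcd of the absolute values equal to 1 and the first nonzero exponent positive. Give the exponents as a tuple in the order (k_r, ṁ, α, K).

(3, 2, -1, -2)

M: e_1·(0) + e_2·(1) + e_3·(0) + e_4·(1) = 0
L: e_1·(0) + e_2·(0) + e_3·(2) + e_4·(-1) = 0
T: e_1·(-1) + e_2·(-1) + e_3·(-1) + e_4·(-2) = 0
Solving this homogeneous linear system for the smallest-integer solution (first nonzero entry positive) gives (3, 2, -1, -2).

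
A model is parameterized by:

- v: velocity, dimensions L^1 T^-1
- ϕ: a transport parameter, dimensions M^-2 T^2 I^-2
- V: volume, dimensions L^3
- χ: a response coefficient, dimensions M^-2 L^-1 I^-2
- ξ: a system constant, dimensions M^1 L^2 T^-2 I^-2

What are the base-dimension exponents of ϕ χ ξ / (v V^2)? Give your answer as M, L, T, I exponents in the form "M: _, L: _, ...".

M: -3, L: -6, T: 1, I: -6

Collect each base-dimension exponent across the product:
  M: −(0) + (-2) − 2·(0) + (-2) + (1) = -3
  L: −(1) + (0) − 2·(3) + (-1) + (2) = -6
  T: −(-1) + (2) − 2·(0) + (0) + (-2) = 1
  I: −(0) + (-2) − 2·(0) + (-2) + (-2) = -6
So the dimensions are [M⁻³ L⁻⁶ T I⁻⁶].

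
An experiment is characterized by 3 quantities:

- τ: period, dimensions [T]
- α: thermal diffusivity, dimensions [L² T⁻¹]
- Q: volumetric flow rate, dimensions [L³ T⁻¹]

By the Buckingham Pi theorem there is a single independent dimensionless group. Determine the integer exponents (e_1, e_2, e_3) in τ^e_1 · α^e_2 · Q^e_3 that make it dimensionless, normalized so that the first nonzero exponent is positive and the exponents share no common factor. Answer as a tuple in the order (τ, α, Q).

L: e_1·(0) + e_2·(2) + e_3·(3) = 0
T: e_1·(1) + e_2·(-1) + e_3·(-1) = 0
Solving this homogeneous linear system for the smallest-integer solution (first nonzero entry positive) gives (1, 3, -2).

(1, 3, -2)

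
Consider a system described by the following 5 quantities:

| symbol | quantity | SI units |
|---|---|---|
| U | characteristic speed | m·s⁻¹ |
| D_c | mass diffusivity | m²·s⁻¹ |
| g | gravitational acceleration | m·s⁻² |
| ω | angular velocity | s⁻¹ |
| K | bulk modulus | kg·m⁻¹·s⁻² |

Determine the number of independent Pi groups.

There are 5 variables and 3 base dimensions (M, L, T).
The dimension matrix has rank 3.
Independent dimensionless groups: 5 − 3 = 2.

2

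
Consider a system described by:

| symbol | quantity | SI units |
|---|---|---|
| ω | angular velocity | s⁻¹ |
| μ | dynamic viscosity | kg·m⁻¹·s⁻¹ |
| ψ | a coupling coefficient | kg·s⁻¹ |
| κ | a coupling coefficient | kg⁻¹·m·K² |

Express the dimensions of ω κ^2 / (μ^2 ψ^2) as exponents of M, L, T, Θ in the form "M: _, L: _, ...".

M: -6, L: 4, T: 3, Θ: 4

Collect each base-dimension exponent across the product:
  M: (0) − 2·(1) − 2·(1) + 2·(-1) = -6
  L: (0) − 2·(-1) − 2·(0) + 2·(1) = 4
  T: (-1) − 2·(-1) − 2·(-1) + 2·(0) = 3
  Θ: (0) − 2·(0) − 2·(0) + 2·(2) = 4
So the dimensions are [M⁻⁶ L⁴ T³ Θ⁴].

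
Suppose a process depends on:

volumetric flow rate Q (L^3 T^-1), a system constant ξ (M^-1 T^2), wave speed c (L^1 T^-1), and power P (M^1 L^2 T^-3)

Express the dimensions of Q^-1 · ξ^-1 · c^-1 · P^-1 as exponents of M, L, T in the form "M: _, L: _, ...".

Collect each base-dimension exponent across the product:
  M: −(0) − (-1) − (0) − (1) = 0
  L: −(3) − (0) − (1) − (2) = -6
  T: −(-1) − (2) − (-1) − (-3) = 3
So the dimensions are [L⁻⁶ T³].

M: 0, L: -6, T: 3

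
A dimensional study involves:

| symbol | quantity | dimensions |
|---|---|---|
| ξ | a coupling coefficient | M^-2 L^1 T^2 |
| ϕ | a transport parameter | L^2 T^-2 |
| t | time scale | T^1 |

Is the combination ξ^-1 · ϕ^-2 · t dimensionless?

no

Sum the exponent of each base dimension across the product:
  M: −[ξ]_M − 2·[ϕ]_M + [t]_M = −(-2) − 2·(0) + (0) = 2
  L: −[ξ]_L − 2·[ϕ]_L + [t]_L = −(1) − 2·(2) + (0) = -5
  T: −[ξ]_T − 2·[ϕ]_T + [t]_T = −(2) − 2·(-2) + (1) = 3
Net dimensions [M² L⁻⁵ T³] ≠ [1] — not dimensionless.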